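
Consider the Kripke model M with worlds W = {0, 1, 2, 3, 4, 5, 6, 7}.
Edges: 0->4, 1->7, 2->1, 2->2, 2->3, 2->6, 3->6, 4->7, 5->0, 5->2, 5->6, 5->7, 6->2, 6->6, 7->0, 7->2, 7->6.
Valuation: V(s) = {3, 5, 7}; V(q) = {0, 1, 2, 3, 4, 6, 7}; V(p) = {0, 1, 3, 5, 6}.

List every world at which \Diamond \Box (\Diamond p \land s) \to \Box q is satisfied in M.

Let φ = \Diamond \Box (\Diamond p \land s) \to \Box q. Evaluate φ at each world:
  0 (successors {4}): φ is true.
  1 (successors {7}): φ is true.
  2 (successors {1, 2, 3, 6}): φ is true.
  3 (successors {6}): φ is true.
  4 (successors {7}): φ is true.
  5 (successors {0, 2, 6, 7}): φ is true.
  6 (successors {2, 6}): φ is true.
  7 (successors {0, 2, 6}): φ is true.
For instance, at 5:
  At 5: \Diamond \Box (\Diamond p \land s) is false, \Box q is true, so \Diamond \Box (\Diamond p \land s) \to \Box q is true.
    At 5: \Diamond \Box (\Diamond p \land s) requires \Box (\Diamond p \land s) at some successor in {0, 2, 6, 7}.
      At 0: \Box (\Diamond p \land s) is false.
      At 2: \Box (\Diamond p \land s) is false.
      At 6: \Box (\Diamond p \land s) is false.
      At 7: \Box (\Diamond p \land s) is false.
    So \Diamond \Box (\Diamond p \land s) is false at 5.
    At 5: \Box q requires q at every successor {0, 2, 6, 7}.
      At 0: q is true.
      At 2: q is true.
      At 6: q is true.
      At 7: q is true.
    So \Box q is true at 5.
Satisfying worlds: {0, 1, 2, 3, 4, 5, 6, 7}

0, 1, 2, 3, 4, 5, 6, 7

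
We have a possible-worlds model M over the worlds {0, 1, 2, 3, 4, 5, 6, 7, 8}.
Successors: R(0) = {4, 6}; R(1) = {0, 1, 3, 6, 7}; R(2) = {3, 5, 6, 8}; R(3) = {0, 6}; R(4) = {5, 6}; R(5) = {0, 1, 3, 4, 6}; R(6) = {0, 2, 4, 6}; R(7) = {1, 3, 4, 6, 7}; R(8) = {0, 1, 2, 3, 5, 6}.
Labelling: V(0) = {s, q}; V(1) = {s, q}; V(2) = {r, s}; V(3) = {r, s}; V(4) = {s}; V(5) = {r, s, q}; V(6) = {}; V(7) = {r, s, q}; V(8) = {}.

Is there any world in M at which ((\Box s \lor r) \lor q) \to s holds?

Recall that \Box ψ holds at a world iff ψ holds at every accessible world, and \Diamond ψ holds iff ψ holds at some accessible world.
Let φ = ((\Box s \lor r) \lor q) \to s. Evaluate φ at each world:
  0 (successors {4, 6}): φ is true.
  1 (successors {0, 1, 3, 6, 7}): φ is true.
  2 (successors {3, 5, 6, 8}): φ is true.
  3 (successors {0, 6}): φ is true.
  4 (successors {5, 6}): φ is true.
  5 (successors {0, 1, 3, 4, 6}): φ is true.
  6 (successors {0, 2, 4, 6}): φ is true.
  7 (successors {1, 3, 4, 6, 7}): φ is true.
  8 (successors {0, 1, 2, 3, 5, 6}): φ is true.
Detail at 0 (witness):
  At 0: (\Box s \lor r) \lor q is true, s is true, so ((\Box s \lor r) \lor q) \to s is true.
    At 0: \Box s \lor r is false, q is true, so (\Box s \lor r) \lor q is true.
      At 0: \Box s is false, r is false, so \Box s \lor r is false.

Yes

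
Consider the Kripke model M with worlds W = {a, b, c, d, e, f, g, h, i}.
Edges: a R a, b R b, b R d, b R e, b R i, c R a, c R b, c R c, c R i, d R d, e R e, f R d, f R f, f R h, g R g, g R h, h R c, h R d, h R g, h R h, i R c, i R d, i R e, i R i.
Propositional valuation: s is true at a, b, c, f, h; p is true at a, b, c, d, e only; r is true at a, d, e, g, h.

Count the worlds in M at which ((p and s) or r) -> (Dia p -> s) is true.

7

Let φ = ((p and s) or r) -> (Dia p -> s). Evaluate φ at each world:
  a (successors {a}): φ is true.
  b (successors {b, d, e, i}): φ is true.
  c (successors {a, b, c, i}): φ is true.
  d (successors {d}): φ is false.
  e (successors {e}): φ is false.
  f (successors {d, f, h}): φ is true.
  g (successors {g, h}): φ is true.
  h (successors {c, d, g, h}): φ is true.
  i (successors {c, d, e, i}): φ is true.
For instance, at g:
  At g: (p and s) or r is true, Dia p -> s is true, so ((p and s) or r) -> (Dia p -> s) is true.
    At g: Dia p is false, s is false, so Dia p -> s is true.
      At g: Dia p requires p at some successor in {g, h}.
        At g: p is false.
        At h: p is false.
      So Dia p is false at g.
Satisfying worlds: {a, b, c, f, g, h, i}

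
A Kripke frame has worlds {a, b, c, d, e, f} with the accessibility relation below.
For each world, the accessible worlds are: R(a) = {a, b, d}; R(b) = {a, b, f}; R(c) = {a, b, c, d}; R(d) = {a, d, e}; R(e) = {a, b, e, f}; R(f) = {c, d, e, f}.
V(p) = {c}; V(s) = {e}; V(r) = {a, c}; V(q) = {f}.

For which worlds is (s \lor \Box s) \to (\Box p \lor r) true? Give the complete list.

Let φ = (s \lor \Box s) \to (\Box p \lor r). Evaluate φ at each world:
  a (successors {a, b, d}): φ is true.
  b (successors {a, b, f}): φ is true.
  c (successors {a, b, c, d}): φ is true.
  d (successors {a, d, e}): φ is true.
  e (successors {a, b, e, f}): φ is false.
  f (successors {c, d, e, f}): φ is true.
For instance, at e:
  At e: s \lor \Box s is true, \Box p \lor r is false, so (s \lor \Box s) \to (\Box p \lor r) is false.
    At e: s is true, \Box s is false, so s \lor \Box s is true.
      At e: \Box s requires s at every successor {a, b, e, f}.
        s fails at a, so \Box s is false at e.
    At e: \Box p is false, r is false, so \Box p \lor r is false.
      At e: \Box p requires p at every successor {a, b, e, f}.
        p fails at a, so \Box p is false at e.
Satisfying worlds: {a, b, c, d, f}

a, b, c, d, f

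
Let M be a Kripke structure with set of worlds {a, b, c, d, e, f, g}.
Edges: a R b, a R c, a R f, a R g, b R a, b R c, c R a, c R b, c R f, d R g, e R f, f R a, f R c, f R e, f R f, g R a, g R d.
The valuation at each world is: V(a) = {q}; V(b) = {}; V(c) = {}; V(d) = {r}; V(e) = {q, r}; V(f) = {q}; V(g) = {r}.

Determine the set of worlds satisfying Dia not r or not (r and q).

Let φ = Dia not r or not (r and q). Evaluate φ at each world:
  a (successors {b, c, f, g}): φ is true.
  b (successors {a, c}): φ is true.
  c (successors {a, b, f}): φ is true.
  d (successors {g}): φ is true.
  e (successors {f}): φ is true.
  f (successors {a, c, e, f}): φ is true.
  g (successors {a, d}): φ is true.
For instance, at c:
  At c: Dia not r is true, not (r and q) is true, so Dia not r or not (r and q) is true.
    At c: Dia not r requires not r at some successor in {a, b, f}.
      not r holds at a, so Dia not r is true at c.
Satisfying worlds: {a, b, c, d, e, f, g}

a, b, c, d, e, f, g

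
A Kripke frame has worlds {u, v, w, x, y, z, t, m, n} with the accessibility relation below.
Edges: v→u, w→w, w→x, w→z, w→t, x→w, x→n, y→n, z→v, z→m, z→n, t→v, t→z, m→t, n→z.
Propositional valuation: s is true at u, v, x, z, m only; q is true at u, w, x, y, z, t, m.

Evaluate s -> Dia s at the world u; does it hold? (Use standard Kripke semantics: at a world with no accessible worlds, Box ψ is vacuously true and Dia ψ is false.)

At u: s is true, Dia s is false, so s -> Dia s is false.
  At u: no accessible worlds, so Dia s is false.

No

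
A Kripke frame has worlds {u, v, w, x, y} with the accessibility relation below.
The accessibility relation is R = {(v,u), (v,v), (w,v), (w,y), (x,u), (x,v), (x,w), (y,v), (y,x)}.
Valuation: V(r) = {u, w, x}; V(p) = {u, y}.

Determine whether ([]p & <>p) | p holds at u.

Yes

At u: []p & <>p is false, p is true, so ([]p & <>p) | p is true.
  At u: []p is true, <>p is false, so []p & <>p is false.
    At u: no accessible worlds, so []p holds vacuously.
    At u: no accessible worlds, so <>p is false.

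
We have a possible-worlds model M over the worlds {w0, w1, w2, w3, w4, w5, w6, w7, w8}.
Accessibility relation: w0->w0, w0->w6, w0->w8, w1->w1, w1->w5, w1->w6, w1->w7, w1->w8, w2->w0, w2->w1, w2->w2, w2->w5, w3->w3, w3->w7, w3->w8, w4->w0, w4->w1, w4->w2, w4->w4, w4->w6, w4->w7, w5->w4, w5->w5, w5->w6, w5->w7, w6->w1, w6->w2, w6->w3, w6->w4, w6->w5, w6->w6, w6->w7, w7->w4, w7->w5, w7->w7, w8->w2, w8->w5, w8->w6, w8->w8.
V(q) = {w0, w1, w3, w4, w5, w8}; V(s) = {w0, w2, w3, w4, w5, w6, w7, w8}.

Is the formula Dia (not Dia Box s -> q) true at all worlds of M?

Let φ = Dia (not Dia Box s -> q). Evaluate φ at each world:
  w0 (successors {w0, w6, w8}): φ is true.
  w1 (successors {w1, w5, w6, w7, w8}): φ is true.
  w2 (successors {w0, w1, w2, w5}): φ is true.
  w3 (successors {w3, w7, w8}): φ is true.
  w4 (successors {w0, w1, w2, w4, w6, w7}): φ is true.
  w5 (successors {w4, w5, w6, w7}): φ is true.
  w6 (successors {w1, w2, w3, w4, w5, w6, w7}): φ is true.
  w7 (successors {w4, w5, w7}): φ is true.
  w8 (successors {w2, w5, w6, w8}): φ is true.
For instance, at w4:
  At w4: Dia (not Dia Box s -> q) requires not Dia Box s -> q at some successor in {w0, w1, w2, w4, w6, w7}.
    not Dia Box s -> q holds at w0, so Dia (not Dia Box s -> q) is true at w4.
      At w0: not Dia Box s is false, q is true, so not Dia Box s -> q is true.

Yes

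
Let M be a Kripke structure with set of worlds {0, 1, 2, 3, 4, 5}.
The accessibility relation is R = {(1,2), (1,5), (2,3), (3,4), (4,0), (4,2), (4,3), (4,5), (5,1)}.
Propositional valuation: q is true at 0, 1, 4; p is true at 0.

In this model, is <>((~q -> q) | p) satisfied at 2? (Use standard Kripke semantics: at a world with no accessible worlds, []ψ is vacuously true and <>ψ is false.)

No

Recall that <>ψ holds at a world iff ψ holds at some accessible world.
At 2: <>((~q -> q) | p) requires (~q -> q) | p at some successor in {3}.
  At 3: (~q -> q) | p is false.
So <>((~q -> q) | p) is false at 2.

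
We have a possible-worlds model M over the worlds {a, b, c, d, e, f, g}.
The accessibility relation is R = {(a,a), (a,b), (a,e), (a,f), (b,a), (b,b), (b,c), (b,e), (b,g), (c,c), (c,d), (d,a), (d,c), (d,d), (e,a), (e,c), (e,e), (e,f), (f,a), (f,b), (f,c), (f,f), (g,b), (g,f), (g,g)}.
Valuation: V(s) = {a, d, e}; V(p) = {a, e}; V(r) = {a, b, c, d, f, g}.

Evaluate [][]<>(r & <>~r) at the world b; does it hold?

At b: [][]<>(r & <>~r) requires []<>(r & <>~r) at every successor {a, b, c, e, g}.
  []<>(r & <>~r) fails at b, so [][]<>(r & <>~r) is false at b.
    At b: []<>(r & <>~r) requires <>(r & <>~r) at every successor {a, b, c, e, g}.
      <>(r & <>~r) fails at c, so []<>(r & <>~r) is false at b.

No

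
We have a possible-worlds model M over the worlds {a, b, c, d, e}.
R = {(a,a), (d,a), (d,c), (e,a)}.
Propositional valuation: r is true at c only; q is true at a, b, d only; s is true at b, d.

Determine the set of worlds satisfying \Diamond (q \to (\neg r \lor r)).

a, d, e

Let φ = \Diamond (q \to (\neg r \lor r)). Evaluate φ at each world:
  a (successors {a}): φ is true.
  b (successors ∅): φ is false.
  c (successors ∅): φ is false.
  d (successors {a, c}): φ is true.
  e (successors {a}): φ is true.
For instance, at d:
  At d: \Diamond (q \to (\neg r \lor r)) requires q \to (\neg r \lor r) at some successor in {a, c}.
    q \to (\neg r \lor r) holds at a, so \Diamond (q \to (\neg r \lor r)) is true at d.
Satisfying worlds: {a, d, e}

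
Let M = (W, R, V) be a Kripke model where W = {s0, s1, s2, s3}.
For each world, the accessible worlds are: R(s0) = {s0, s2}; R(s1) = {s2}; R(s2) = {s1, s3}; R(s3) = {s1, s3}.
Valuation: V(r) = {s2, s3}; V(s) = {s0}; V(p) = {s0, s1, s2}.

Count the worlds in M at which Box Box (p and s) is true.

0

Recall that Box ψ holds at a world iff ψ holds at every accessible world, and Dia ψ holds iff ψ holds at some accessible world.
Let φ = Box Box (p and s). Evaluate φ at each world:
  s0 (successors {s0, s2}): φ is false.
  s1 (successors {s2}): φ is false.
  s2 (successors {s1, s3}): φ is false.
  s3 (successors {s1, s3}): φ is false.
For instance, at s3:
  At s3: Box Box (p and s) requires Box (p and s) at every successor {s1, s3}.
    Box (p and s) fails at s1, so Box Box (p and s) is false at s3.
      At s1: Box (p and s) requires p and s at every successor {s2}.
        p and s fails at s2, so Box (p and s) is false at s1.
Satisfying worlds: none.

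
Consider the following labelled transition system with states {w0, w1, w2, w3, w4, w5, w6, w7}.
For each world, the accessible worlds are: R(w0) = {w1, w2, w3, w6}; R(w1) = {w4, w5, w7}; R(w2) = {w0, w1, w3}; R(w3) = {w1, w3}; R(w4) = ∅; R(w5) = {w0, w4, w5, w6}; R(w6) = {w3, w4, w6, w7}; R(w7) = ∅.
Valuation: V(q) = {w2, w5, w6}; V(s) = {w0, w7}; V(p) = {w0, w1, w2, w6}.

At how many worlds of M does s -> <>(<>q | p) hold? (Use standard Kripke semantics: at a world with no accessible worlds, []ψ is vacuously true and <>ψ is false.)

Let φ = s -> <>(<>q | p). Evaluate φ at each world:
  w0 (successors {w1, w2, w3, w6}): φ is true.
  w1 (successors {w4, w5, w7}): φ is true.
  w2 (successors {w0, w1, w3}): φ is true.
  w3 (successors {w1, w3}): φ is true.
  w4 (successors ∅): φ is true.
  w5 (successors {w0, w4, w5, w6}): φ is true.
  w6 (successors {w3, w4, w6, w7}): φ is true.
  w7 (successors ∅): φ is false.
For instance, at w1:
  At w1: s is false, <>(<>q | p) is true, so s -> <>(<>q | p) is true.
    At w1: <>(<>q | p) requires <>q | p at some successor in {w4, w5, w7}.
      <>q | p holds at w5, so <>(<>q | p) is true at w1.
Satisfying worlds: {w0, w1, w2, w3, w4, w5, w6}

7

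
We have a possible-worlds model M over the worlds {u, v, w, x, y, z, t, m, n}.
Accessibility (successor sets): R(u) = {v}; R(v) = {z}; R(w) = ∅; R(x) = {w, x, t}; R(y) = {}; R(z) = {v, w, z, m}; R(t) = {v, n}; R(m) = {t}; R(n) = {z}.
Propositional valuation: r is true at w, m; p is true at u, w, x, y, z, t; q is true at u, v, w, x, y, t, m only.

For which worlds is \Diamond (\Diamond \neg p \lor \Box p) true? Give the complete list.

Recall that \Box ψ holds at a world iff ψ holds at every accessible world, and \Diamond ψ holds iff ψ holds at some accessible world.
Let φ = \Diamond (\Diamond \neg p \lor \Box p). Evaluate φ at each world:
  u (successors {v}): φ is true.
  v (successors {z}): φ is true.
  w (successors ∅): φ is false.
  x (successors {w, x, t}): φ is true.
  y (successors ∅): φ is false.
  z (successors {v, w, z, m}): φ is true.
  t (successors {v, n}): φ is true.
  m (successors {t}): φ is true.
  n (successors {z}): φ is true.
For instance, at x:
  At x: \Diamond (\Diamond \neg p \lor \Box p) requires \Diamond \neg p \lor \Box p at some successor in {w, x, t}.
    \Diamond \neg p \lor \Box p holds at w, so \Diamond (\Diamond \neg p \lor \Box p) is true at x.
      At w: \Diamond \neg p is false, \Box p is true, so \Diamond \neg p \lor \Box p is true.
Satisfying worlds: {u, v, x, z, t, m, n}

u, v, x, z, t, m, n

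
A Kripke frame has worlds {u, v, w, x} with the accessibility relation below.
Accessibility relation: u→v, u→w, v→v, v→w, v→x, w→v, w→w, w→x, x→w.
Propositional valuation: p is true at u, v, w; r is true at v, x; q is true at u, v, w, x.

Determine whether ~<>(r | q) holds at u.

At u: <>(r | q) is true, so ~<>(r | q) is false.
  At u: <>(r | q) requires r | q at some successor in {v, w}.
    r | q holds at v, so <>(r | q) is true at u.

No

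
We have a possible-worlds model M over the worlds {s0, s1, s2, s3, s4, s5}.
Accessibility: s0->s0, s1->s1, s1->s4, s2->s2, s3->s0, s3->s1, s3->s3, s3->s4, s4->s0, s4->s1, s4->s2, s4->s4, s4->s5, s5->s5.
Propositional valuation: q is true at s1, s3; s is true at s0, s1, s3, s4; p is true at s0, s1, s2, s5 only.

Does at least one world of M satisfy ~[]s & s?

Yes

Let φ = ~[]s & s. Evaluate φ at each world:
  s0 (successors {s0}): φ is false.
  s1 (successors {s1, s4}): φ is false.
  s2 (successors {s2}): φ is false.
  s3 (successors {s0, s1, s3, s4}): φ is false.
  s4 (successors {s0, s1, s2, s4, s5}): φ is true.
  s5 (successors {s5}): φ is false.
Detail at s4 (witness):
  At s4: ~[]s is true, s is true, so ~[]s & s is true.
    At s4: []s is false, so ~[]s is true.
      At s4: []s requires s at every successor {s0, s1, s2, s4, s5}.
        s fails at s2, so []s is false at s4.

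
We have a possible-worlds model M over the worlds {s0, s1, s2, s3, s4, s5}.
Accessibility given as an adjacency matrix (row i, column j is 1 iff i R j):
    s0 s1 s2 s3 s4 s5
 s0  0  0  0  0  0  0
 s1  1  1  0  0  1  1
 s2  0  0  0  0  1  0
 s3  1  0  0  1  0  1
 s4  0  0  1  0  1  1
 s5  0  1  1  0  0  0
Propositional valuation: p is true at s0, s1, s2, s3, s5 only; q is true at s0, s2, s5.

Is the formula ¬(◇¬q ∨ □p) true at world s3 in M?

No

At s3: ◇¬q ∨ □p is true, so ¬(◇¬q ∨ □p) is false.
  At s3: ◇¬q is true, □p is true, so ◇¬q ∨ □p is true.
    At s3: ◇¬q requires ¬q at some successor in {s0, s3, s5}.
      ¬q holds at s3, so ◇¬q is true at s3.
    At s3: □p requires p at every successor {s0, s3, s5}.
      At s0: p is true.
      At s3: p is true.
      At s5: p is true.
    So □p is true at s3.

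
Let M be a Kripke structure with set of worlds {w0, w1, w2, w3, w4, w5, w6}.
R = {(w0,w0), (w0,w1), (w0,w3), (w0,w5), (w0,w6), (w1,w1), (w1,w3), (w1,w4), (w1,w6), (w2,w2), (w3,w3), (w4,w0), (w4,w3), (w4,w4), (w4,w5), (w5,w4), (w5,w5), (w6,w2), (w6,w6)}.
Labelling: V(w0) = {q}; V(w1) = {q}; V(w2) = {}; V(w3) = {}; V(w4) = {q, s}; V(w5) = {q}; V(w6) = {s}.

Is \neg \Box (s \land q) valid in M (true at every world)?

Let φ = \neg \Box (s \land q). Evaluate φ at each world:
  w0 (successors {w0, w1, w3, w5, w6}): φ is true.
  w1 (successors {w1, w3, w4, w6}): φ is true.
  w2 (successors {w2}): φ is true.
  w3 (successors {w3}): φ is true.
  w4 (successors {w0, w3, w4, w5}): φ is true.
  w5 (successors {w4, w5}): φ is true.
  w6 (successors {w2, w6}): φ is true.
For instance, at w0:
  At w0: \Box (s \land q) is false, so \neg \Box (s \land q) is true.
    At w0: \Box (s \land q) requires s \land q at every successor {w0, w1, w3, w5, w6}.
      s \land q fails at w0, so \Box (s \land q) is false at w0.

Yes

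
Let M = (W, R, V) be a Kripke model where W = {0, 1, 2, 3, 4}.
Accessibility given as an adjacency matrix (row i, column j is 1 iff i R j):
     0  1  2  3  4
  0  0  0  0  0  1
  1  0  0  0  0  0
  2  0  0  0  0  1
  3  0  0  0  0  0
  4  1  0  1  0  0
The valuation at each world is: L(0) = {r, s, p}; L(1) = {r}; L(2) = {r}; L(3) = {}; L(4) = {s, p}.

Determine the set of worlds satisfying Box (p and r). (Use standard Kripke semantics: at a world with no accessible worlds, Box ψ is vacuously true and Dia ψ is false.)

1, 3

Let φ = Box (p and r). Evaluate φ at each world:
  0 (successors {4}): φ is false.
  1 (successors ∅): φ is true.
  2 (successors {4}): φ is false.
  3 (successors ∅): φ is true.
  4 (successors {0, 2}): φ is false.
For instance, at 0:
  At 0: Box (p and r) requires p and r at every successor {4}.
    p and r fails at 4, so Box (p and r) is false at 0.
Satisfying worlds: {1, 3}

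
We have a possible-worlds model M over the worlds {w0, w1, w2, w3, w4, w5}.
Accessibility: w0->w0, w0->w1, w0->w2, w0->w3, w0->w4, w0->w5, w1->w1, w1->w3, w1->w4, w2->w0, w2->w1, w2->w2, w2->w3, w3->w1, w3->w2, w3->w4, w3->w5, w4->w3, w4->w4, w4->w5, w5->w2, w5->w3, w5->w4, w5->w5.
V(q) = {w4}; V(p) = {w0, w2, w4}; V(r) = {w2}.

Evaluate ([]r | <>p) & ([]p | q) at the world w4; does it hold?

At w4: []r | <>p is true, []p | q is true, so ([]r | <>p) & ([]p | q) is true.
  At w4: []r is false, <>p is true, so []r | <>p is true.
    At w4: []r requires r at every successor {w3, w4, w5}.
      r fails at w3, so []r is false at w4.
    At w4: <>p requires p at some successor in {w3, w4, w5}.
      p holds at w4, so <>p is true at w4.
  At w4: []p is false, q is true, so []p | q is true.
    At w4: []p requires p at every successor {w3, w4, w5}.
      p fails at w3, so []p is false at w4.

Yes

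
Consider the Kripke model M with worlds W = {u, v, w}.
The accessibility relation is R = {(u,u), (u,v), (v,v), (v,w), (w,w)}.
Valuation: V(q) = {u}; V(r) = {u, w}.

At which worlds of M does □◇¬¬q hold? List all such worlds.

Let φ = □◇¬¬q. Evaluate φ at each world:
  u (successors {u, v}): φ is false.
  v (successors {v, w}): φ is false.
  w (successors {w}): φ is false.
For instance, at w:
  At w: □◇¬¬q requires ◇¬¬q at every successor {w}.
    ◇¬¬q fails at w, so □◇¬¬q is false at w.
      At w: ◇¬¬q requires ¬¬q at some successor in {w}.
        At w: ¬¬q is false.
      So ◇¬¬q is false at w.
Satisfying worlds: none.

none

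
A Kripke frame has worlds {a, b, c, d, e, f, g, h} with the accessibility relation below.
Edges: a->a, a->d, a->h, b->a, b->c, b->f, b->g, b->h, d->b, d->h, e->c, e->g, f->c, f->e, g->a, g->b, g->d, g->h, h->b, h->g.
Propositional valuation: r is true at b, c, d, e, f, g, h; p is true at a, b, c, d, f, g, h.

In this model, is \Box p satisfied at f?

At f: \Box p requires p at every successor {c, e}.
  p fails at e, so \Box p is false at f.

No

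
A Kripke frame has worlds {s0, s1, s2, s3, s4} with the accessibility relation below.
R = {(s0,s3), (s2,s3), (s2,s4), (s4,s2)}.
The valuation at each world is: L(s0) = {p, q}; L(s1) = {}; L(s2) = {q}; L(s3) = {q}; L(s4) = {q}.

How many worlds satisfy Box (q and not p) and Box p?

Recall that Box ψ holds at a world iff ψ holds at every accessible world, and Dia ψ holds iff ψ holds at some accessible world.
Let φ = Box (q and not p) and Box p. Evaluate φ at each world:
  s0 (successors {s3}): φ is false.
  s1 (successors ∅): φ is true.
  s2 (successors {s3, s4}): φ is false.
  s3 (successors ∅): φ is true.
  s4 (successors {s2}): φ is false.
For instance, at s2:
  At s2: Box (q and not p) is true, Box p is false, so Box (q and not p) and Box p is false.
    At s2: Box (q and not p) requires q and not p at every successor {s3, s4}.
      At s3: q and not p is true.
      At s4: q and not p is true.
    So Box (q and not p) is true at s2.
    At s2: Box p requires p at every successor {s3, s4}.
      p fails at s3, so Box p is false at s2.
Satisfying worlds: {s1, s3}

2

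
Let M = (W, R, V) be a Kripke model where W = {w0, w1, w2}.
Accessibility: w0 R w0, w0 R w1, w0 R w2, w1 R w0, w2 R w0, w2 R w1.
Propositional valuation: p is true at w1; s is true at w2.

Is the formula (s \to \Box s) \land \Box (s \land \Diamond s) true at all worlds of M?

Let φ = (s \to \Box s) \land \Box (s \land \Diamond s). Evaluate φ at each world:
  w0 (successors {w0, w1, w2}): φ is false.
  w1 (successors {w0}): φ is false.
  w2 (successors {w0, w1}): φ is false.
Detail at w0 (counterexample):
  At w0: s \to \Box s is true, \Box (s \land \Diamond s) is false, so (s \to \Box s) \land \Box (s \land \Diamond s) is false.
    At w0: s is false, \Box s is false, so s \to \Box s is true.
      At w0: \Box s requires s at every successor {w0, w1, w2}.
        s fails at w0, so \Box s is false at w0.
    At w0: \Box (s \land \Diamond s) requires s \land \Diamond s at every successor {w0, w1, w2}.
      s \land \Diamond s fails at w0, so \Box (s \land \Diamond s) is false at w0.

No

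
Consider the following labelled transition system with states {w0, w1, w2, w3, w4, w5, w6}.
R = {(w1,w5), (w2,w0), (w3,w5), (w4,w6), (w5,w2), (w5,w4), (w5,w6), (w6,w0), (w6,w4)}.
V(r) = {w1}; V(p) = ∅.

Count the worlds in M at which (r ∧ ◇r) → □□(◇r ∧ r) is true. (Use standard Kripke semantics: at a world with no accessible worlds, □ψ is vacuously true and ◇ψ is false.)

Let φ = (r ∧ ◇r) → □□(◇r ∧ r). Evaluate φ at each world:
  w0 (successors ∅): φ is true.
  w1 (successors {w5}): φ is true.
  w2 (successors {w0}): φ is true.
  w3 (successors {w5}): φ is true.
  w4 (successors {w6}): φ is true.
  w5 (successors {w2, w4, w6}): φ is true.
  w6 (successors {w0, w4}): φ is true.
For instance, at w1:
  At w1: r ∧ ◇r is false, □□(◇r ∧ r) is false, so (r ∧ ◇r) → □□(◇r ∧ r) is true.
    At w1: r is true, ◇r is false, so r ∧ ◇r is false.
      At w1: ◇r requires r at some successor in {w5}.
        At w5: r is false.
      So ◇r is false at w1.
    At w1: □□(◇r ∧ r) requires □(◇r ∧ r) at every successor {w5}.
      □(◇r ∧ r) fails at w5, so □□(◇r ∧ r) is false at w1.
Satisfying worlds: {w0, w1, w2, w3, w4, w5, w6}

7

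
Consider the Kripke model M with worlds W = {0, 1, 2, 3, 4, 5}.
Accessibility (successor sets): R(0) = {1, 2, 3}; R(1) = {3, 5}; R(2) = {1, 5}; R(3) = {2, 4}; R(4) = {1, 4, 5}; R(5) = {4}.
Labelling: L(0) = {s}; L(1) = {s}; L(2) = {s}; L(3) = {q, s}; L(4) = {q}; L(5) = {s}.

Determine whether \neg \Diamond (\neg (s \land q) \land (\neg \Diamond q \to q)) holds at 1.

No

At 1: \Diamond (\neg (s \land q) \land (\neg \Diamond q \to q)) is true, so \neg \Diamond (\neg (s \land q) \land (\neg \Diamond q \to q)) is false.
  At 1: \Diamond (\neg (s \land q) \land (\neg \Diamond q \to q)) requires \neg (s \land q) \land (\neg \Diamond q \to q) at some successor in {3, 5}.
    \neg (s \land q) \land (\neg \Diamond q \to q) holds at 5, so \Diamond (\neg (s \land q) \land (\neg \Diamond q \to q)) is true at 1.
      At 5: \neg (s \land q) is true, \neg \Diamond q \to q is true, so \neg (s \land q) \land (\neg \Diamond q \to q) is true.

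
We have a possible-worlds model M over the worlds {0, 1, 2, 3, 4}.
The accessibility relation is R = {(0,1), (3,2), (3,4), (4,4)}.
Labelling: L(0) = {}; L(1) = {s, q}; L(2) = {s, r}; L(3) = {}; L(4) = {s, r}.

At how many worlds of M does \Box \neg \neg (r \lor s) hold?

Let φ = \Box \neg \neg (r \lor s). Evaluate φ at each world:
  0 (successors {1}): φ is true.
  1 (successors ∅): φ is true.
  2 (successors ∅): φ is true.
  3 (successors {2, 4}): φ is true.
  4 (successors {4}): φ is true.
For instance, at 4:
  At 4: \Box \neg \neg (r \lor s) requires \neg \neg (r \lor s) at every successor {4}.
    At 4: \neg \neg (r \lor s) is true.
  So \Box \neg \neg (r \lor s) is true at 4.
Satisfying worlds: {0, 1, 2, 3, 4}

5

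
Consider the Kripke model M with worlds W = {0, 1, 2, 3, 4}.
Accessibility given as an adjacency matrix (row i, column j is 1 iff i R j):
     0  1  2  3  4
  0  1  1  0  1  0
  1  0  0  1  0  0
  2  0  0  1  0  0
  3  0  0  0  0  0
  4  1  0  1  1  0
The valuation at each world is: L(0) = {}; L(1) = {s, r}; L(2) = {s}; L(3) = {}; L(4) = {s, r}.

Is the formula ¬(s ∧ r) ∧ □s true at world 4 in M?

No

At 4: ¬(s ∧ r) is false, □s is false, so ¬(s ∧ r) ∧ □s is false.
  At 4: □s requires s at every successor {0, 2, 3}.
    s fails at 0, so □s is false at 4.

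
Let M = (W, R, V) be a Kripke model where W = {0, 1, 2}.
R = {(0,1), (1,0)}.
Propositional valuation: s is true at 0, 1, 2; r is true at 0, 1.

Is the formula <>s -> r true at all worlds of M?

Yes

Let φ = <>s -> r. Evaluate φ at each world:
  0 (successors {1}): φ is true.
  1 (successors {0}): φ is true.
  2 (successors ∅): φ is true.
For instance, at 0:
  At 0: <>s is true, r is true, so <>s -> r is true.
    At 0: <>s requires s at some successor in {1}.
      s holds at 1, so <>s is true at 0.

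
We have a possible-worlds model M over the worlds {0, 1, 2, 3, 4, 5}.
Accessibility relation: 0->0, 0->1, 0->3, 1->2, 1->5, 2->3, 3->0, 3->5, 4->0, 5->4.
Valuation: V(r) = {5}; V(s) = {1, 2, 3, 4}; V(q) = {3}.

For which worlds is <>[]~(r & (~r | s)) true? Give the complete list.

0, 1, 2, 3, 4, 5

Let φ = <>[]~(r & (~r | s)). Evaluate φ at each world:
  0 (successors {0, 1, 3}): φ is true.
  1 (successors {2, 5}): φ is true.
  2 (successors {3}): φ is true.
  3 (successors {0, 5}): φ is true.
  4 (successors {0}): φ is true.
  5 (successors {4}): φ is true.
For instance, at 1:
  At 1: <>[]~(r & (~r | s)) requires []~(r & (~r | s)) at some successor in {2, 5}.
    []~(r & (~r | s)) holds at 2, so <>[]~(r & (~r | s)) is true at 1.
      At 2: []~(r & (~r | s)) requires ~(r & (~r | s)) at every successor {3}.
        At 3: ~(r & (~r | s)) is true.
      So []~(r & (~r | s)) is true at 2.
Satisfying worlds: {0, 1, 2, 3, 4, 5}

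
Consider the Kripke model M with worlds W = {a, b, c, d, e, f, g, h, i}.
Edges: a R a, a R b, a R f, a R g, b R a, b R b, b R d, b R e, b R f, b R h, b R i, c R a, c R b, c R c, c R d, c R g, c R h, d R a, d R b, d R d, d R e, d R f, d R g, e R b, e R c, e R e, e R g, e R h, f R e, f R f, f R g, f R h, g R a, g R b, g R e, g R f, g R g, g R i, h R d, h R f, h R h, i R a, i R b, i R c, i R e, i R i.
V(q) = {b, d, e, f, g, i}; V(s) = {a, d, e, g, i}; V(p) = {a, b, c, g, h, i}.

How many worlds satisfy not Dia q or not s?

Recall that Dia ψ holds at a world iff ψ holds at some accessible world.
Let φ = not Dia q or not s. Evaluate φ at each world:
  a (successors {a, b, f, g}): φ is false.
  b (successors {a, b, d, e, f, h, i}): φ is true.
  c (successors {a, b, c, d, g, h}): φ is true.
  d (successors {a, b, d, e, f, g}): φ is false.
  e (successors {b, c, e, g, h}): φ is false.
  f (successors {e, f, g, h}): φ is true.
  g (successors {a, b, e, f, g, i}): φ is false.
  h (successors {d, f, h}): φ is true.
  i (successors {a, b, c, e, i}): φ is false.
For instance, at d:
  At d: not Dia q is false, not s is false, so not Dia q or not s is false.
    At d: Dia q is true, so not Dia q is false.
      At d: Dia q requires q at some successor in {a, b, d, e, f, g}.
        q holds at b, so Dia q is true at d.
Satisfying worlds: {b, c, f, h}

4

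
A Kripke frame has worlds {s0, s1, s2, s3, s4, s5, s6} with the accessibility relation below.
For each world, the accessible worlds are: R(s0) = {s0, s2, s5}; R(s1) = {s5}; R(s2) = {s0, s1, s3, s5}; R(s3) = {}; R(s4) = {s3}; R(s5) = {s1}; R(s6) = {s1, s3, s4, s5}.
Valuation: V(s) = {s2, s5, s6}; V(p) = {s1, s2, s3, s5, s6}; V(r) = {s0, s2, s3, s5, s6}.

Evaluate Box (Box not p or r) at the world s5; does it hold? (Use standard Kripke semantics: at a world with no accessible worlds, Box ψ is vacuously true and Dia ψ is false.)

At s5: Box (Box not p or r) requires Box not p or r at every successor {s1}.
  Box not p or r fails at s1, so Box (Box not p or r) is false at s5.
    At s1: Box not p is false, r is false, so Box not p or r is false.
      At s1: Box not p requires not p at every successor {s5}.
        not p fails at s5, so Box not p is false at s1.

No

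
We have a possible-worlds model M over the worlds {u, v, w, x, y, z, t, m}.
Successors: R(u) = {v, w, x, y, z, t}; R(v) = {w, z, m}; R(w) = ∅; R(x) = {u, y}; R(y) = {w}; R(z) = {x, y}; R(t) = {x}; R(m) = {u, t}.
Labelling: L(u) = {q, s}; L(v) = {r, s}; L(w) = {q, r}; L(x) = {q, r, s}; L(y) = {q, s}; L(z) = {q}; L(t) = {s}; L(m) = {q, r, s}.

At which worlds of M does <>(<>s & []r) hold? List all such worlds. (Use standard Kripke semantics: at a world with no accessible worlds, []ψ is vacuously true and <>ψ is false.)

Let φ = <>(<>s & []r). Evaluate φ at each world:
  u (successors {v, w, x, y, z, t}): φ is true.
  v (successors {w, z, m}): φ is false.
  w (successors ∅): φ is false.
  x (successors {u, y}): φ is false.
  y (successors {w}): φ is false.
  z (successors {x, y}): φ is false.
  t (successors {x}): φ is false.
  m (successors {u, t}): φ is true.
For instance, at u:
  At u: <>(<>s & []r) requires <>s & []r at some successor in {v, w, x, y, z, t}.
    <>s & []r holds at t, so <>(<>s & []r) is true at u.
      At t: <>s is true, []r is true, so <>s & []r is true.
Satisfying worlds: {u, m}

u, m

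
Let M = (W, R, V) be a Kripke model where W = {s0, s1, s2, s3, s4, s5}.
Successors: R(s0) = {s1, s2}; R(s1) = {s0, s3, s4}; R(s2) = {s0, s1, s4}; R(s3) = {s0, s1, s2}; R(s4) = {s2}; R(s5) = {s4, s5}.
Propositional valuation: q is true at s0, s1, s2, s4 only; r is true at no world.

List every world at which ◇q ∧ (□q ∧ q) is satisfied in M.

Let φ = ◇q ∧ (□q ∧ q). Evaluate φ at each world:
  s0 (successors {s1, s2}): φ is true.
  s1 (successors {s0, s3, s4}): φ is false.
  s2 (successors {s0, s1, s4}): φ is true.
  s3 (successors {s0, s1, s2}): φ is false.
  s4 (successors {s2}): φ is true.
  s5 (successors {s4, s5}): φ is false.
For instance, at s4:
  At s4: ◇q is true, □q ∧ q is true, so ◇q ∧ (□q ∧ q) is true.
    At s4: ◇q requires q at some successor in {s2}.
      q holds at s2, so ◇q is true at s4.
    At s4: □q is true, q is true, so □q ∧ q is true.
      At s4: □q requires q at every successor {s2}.
        At s2: q is true.
      So □q is true at s4.
Satisfying worlds: {s0, s2, s4}

s0, s2, s4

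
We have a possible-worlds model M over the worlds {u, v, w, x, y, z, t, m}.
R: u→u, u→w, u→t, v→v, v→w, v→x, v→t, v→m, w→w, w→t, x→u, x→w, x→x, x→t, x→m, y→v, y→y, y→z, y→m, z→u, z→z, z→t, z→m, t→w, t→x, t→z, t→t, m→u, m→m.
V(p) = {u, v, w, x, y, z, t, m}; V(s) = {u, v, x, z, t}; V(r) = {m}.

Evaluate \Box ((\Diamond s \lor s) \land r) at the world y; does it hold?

No

Recall that \Box ψ holds at a world iff ψ holds at every accessible world, and \Diamond ψ holds iff ψ holds at some accessible world.
At y: \Box ((\Diamond s \lor s) \land r) requires (\Diamond s \lor s) \land r at every successor {v, y, z, m}.
  (\Diamond s \lor s) \land r fails at v, so \Box ((\Diamond s \lor s) \land r) is false at y.
    At v: \Diamond s \lor s is true, r is false, so (\Diamond s \lor s) \land r is false.
      At v: \Diamond s is true, s is true, so \Diamond s \lor s is true.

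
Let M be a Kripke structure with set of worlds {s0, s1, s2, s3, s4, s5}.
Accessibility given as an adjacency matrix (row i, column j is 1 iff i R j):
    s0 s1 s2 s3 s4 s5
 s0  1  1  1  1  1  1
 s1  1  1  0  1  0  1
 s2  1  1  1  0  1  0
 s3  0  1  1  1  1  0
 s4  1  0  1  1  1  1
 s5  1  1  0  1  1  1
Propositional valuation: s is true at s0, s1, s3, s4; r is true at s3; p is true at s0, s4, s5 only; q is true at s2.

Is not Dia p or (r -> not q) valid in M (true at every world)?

Let φ = not Dia p or (r -> not q). Evaluate φ at each world:
  s0 (successors {s0, s1, s2, s3, s4, s5}): φ is true.
  s1 (successors {s0, s1, s3, s5}): φ is true.
  s2 (successors {s0, s1, s2, s4}): φ is true.
  s3 (successors {s1, s2, s3, s4}): φ is true.
  s4 (successors {s0, s2, s3, s4, s5}): φ is true.
  s5 (successors {s0, s1, s3, s4, s5}): φ is true.
For instance, at s5:
  At s5: not Dia p is false, r -> not q is true, so not Dia p or (r -> not q) is true.
    At s5: Dia p is true, so not Dia p is false.
      At s5: Dia p requires p at some successor in {s0, s1, s3, s4, s5}.
        p holds at s0, so Dia p is true at s5.

Yes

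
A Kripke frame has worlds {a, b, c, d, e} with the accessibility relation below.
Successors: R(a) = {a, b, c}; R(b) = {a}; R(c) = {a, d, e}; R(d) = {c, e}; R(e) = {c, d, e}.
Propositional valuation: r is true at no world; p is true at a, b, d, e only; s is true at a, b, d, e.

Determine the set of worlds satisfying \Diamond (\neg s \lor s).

Recall that \Diamond ψ holds at a world iff ψ holds at some accessible world.
Let φ = \Diamond (\neg s \lor s). Evaluate φ at each world:
  a (successors {a, b, c}): φ is true.
  b (successors {a}): φ is true.
  c (successors {a, d, e}): φ is true.
  d (successors {c, e}): φ is true.
  e (successors {c, d, e}): φ is true.
For instance, at e:
  At e: \Diamond (\neg s \lor s) requires \neg s \lor s at some successor in {c, d, e}.
    \neg s \lor s holds at c, so \Diamond (\neg s \lor s) is true at e.
Satisfying worlds: {a, b, c, d, e}

a, b, c, d, e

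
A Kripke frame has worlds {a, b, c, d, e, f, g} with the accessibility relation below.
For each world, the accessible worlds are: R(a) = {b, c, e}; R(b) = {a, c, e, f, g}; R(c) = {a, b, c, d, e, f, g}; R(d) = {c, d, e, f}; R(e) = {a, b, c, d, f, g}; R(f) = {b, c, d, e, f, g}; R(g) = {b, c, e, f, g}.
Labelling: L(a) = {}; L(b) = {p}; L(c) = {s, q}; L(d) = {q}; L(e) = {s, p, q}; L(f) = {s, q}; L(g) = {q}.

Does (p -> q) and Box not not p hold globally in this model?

No

Let φ = (p -> q) and Box not not p. Evaluate φ at each world:
  a (successors {b, c, e}): φ is false.
  b (successors {a, c, e, f, g}): φ is false.
  c (successors {a, b, c, d, e, f, g}): φ is false.
  d (successors {c, d, e, f}): φ is false.
  e (successors {a, b, c, d, f, g}): φ is false.
  f (successors {b, c, d, e, f, g}): φ is false.
  g (successors {b, c, e, f, g}): φ is false.
Detail at a (counterexample):
  At a: p -> q is true, Box not not p is false, so (p -> q) and Box not not p is false.
    At a: Box not not p requires not not p at every successor {b, c, e}.
      not not p fails at c, so Box not not p is false at a.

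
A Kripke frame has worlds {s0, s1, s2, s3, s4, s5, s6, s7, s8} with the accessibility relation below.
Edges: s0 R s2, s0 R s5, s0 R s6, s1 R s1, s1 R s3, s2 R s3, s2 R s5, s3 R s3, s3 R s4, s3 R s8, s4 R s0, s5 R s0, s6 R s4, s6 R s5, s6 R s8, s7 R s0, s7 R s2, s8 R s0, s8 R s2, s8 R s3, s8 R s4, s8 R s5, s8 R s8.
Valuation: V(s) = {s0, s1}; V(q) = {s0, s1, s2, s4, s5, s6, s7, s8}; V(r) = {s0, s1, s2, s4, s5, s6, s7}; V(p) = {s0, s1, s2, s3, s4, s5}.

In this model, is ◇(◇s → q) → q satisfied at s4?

At s4: ◇(◇s → q) is true, q is true, so ◇(◇s → q) → q is true.
  At s4: ◇(◇s → q) requires ◇s → q at some successor in {s0}.
    ◇s → q holds at s0, so ◇(◇s → q) is true at s4.
      At s0: ◇s is false, q is true, so ◇s → q is true.

Yes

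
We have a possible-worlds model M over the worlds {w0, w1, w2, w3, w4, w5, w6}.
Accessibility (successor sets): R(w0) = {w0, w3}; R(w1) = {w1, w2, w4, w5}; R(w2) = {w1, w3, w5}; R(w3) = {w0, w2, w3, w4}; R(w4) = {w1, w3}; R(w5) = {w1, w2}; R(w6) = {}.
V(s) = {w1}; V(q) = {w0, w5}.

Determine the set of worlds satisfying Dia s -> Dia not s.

Let φ = Dia s -> Dia not s. Evaluate φ at each world:
  w0 (successors {w0, w3}): φ is true.
  w1 (successors {w1, w2, w4, w5}): φ is true.
  w2 (successors {w1, w3, w5}): φ is true.
  w3 (successors {w0, w2, w3, w4}): φ is true.
  w4 (successors {w1, w3}): φ is true.
  w5 (successors {w1, w2}): φ is true.
  w6 (successors ∅): φ is true.
For instance, at w1:
  At w1: Dia s is true, Dia not s is true, so Dia s -> Dia not s is true.
    At w1: Dia s requires s at some successor in {w1, w2, w4, w5}.
      s holds at w1, so Dia s is true at w1.
    At w1: Dia not s requires not s at some successor in {w1, w2, w4, w5}.
      not s holds at w2, so Dia not s is true at w1.
Satisfying worlds: {w0, w1, w2, w3, w4, w5, w6}

w0, w1, w2, w3, w4, w5, w6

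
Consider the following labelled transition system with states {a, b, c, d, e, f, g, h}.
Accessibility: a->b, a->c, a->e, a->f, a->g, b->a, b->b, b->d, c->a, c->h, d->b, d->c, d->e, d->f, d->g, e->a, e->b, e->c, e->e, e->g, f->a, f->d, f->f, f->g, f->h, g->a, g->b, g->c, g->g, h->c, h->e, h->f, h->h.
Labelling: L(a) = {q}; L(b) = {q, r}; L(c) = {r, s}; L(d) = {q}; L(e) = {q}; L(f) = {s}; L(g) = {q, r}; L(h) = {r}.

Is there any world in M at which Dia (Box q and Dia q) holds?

Let φ = Dia (Box q and Dia q). Evaluate φ at each world:
  a (successors {b, c, e, f, g}): φ is true.
  b (successors {a, b, d}): φ is true.
  c (successors {a, h}): φ is false.
  d (successors {b, c, e, f, g}): φ is true.
  e (successors {a, b, c, e, g}): φ is true.
  f (successors {a, d, f, g, h}): φ is false.
  g (successors {a, b, c, g}): φ is true.
  h (successors {c, e, f, h}): φ is false.
Detail at a (witness):
  At a: Dia (Box q and Dia q) requires Box q and Dia q at some successor in {b, c, e, f, g}.
    Box q and Dia q holds at b, so Dia (Box q and Dia q) is true at a.
      At b: Box q is true, Dia q is true, so Box q and Dia q is true.

Yes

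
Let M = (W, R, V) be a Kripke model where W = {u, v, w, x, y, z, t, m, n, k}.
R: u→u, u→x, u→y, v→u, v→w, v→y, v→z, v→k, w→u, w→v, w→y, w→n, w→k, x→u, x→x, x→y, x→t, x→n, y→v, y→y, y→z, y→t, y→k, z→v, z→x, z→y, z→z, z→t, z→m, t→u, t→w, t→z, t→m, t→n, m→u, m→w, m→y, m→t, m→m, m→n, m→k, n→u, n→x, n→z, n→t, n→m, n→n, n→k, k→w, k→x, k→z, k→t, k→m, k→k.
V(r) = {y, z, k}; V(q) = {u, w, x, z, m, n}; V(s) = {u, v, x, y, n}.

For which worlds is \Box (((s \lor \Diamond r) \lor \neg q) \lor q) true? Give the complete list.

Recall that \Box ψ holds at a world iff ψ holds at every accessible world, and \Diamond ψ holds iff ψ holds at some accessible world.
Let φ = \Box (((s \lor \Diamond r) \lor \neg q) \lor q). Evaluate φ at each world:
  u (successors {u, x, y}): φ is true.
  v (successors {u, w, y, z, k}): φ is true.
  w (successors {u, v, y, n, k}): φ is true.
  x (successors {u, x, y, t, n}): φ is true.
  y (successors {v, y, z, t, k}): φ is true.
  z (successors {v, x, y, z, t, m}): φ is true.
  t (successors {u, w, z, m, n}): φ is true.
  m (successors {u, w, y, t, m, n, k}): φ is true.
  n (successors {u, x, z, t, m, n, k}): φ is true.
  k (successors {w, x, z, t, m, k}): φ is true.
For instance, at z:
  At z: \Box (((s \lor \Diamond r) \lor \neg q) \lor q) requires ((s \lor \Diamond r) \lor \neg q) \lor q at every successor {v, x, y, z, t, m}.
    At v: ((s \lor \Diamond r) \lor \neg q) \lor q is true.
    At x: ((s \lor \Diamond r) \lor \neg q) \lor q is true.
    At y: ((s \lor \Diamond r) \lor \neg q) \lor q is true.
    At z: ((s \lor \Diamond r) \lor \neg q) \lor q is true.
    At t: ((s \lor \Diamond r) \lor \neg q) \lor q is true.
    At m: ((s \lor \Diamond r) \lor \neg q) \lor q is true.
  So \Box (((s \lor \Diamond r) \lor \neg q) \lor q) is true at z.
Satisfying worlds: {u, v, w, x, y, z, t, m, n, k}

u, v, w, x, y, z, t, m, n, k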